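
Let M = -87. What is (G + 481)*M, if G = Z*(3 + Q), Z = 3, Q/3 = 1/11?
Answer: -469713/11 ≈ -42701.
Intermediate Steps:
Q = 3/11 ≈ 0.27273
G = 108/11 (G = 3*(3 + 3/11) = 3*(36/11) = 108/11 ≈ 9.8182)
(G + 481)*M = (108/11 + 481)*(-87) = (5399/11)*(-87) = -469713/11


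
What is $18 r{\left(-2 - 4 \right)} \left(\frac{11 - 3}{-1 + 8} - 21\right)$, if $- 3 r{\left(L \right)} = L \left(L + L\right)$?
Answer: $\frac{60048}{7} \approx 8578.3$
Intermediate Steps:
$r{\left(L \right)} = - \frac{2 L^{2}}{3}$ ($r{\left(L \right)} = - \frac{L \left(L + L\right)}{3} = - \frac{L 2 L}{3} = - \frac{2 L^{2}}{3}$)
$18 r{\left(-2 - 4 \right)} \left(\frac{11 - 3}{-1 + 8} - 21\right) = 18 \left(- \frac{2 \left(-2 - 4\right)^{2}}{3}\right) \left(\frac{11 - 3}{-1 + 8} - 21\right) = 18 \left(- \frac{2 \left(-2 - 4\right)^{2}}{3}\right) \left(\frac{8}{7} - 21\right) = 18 \left(- \frac{2 \left(-6\right)^{2}}{3}\right) \left(8 \cdot \frac{1}{7} - 21\right) = 18 \left(\left(- \frac{2}{3}\right) 36\right) \left(\frac{8}{7} - 21\right) = 18 \left(-24\right) \left(- \frac{139}{7}\right) = \left(-432\right) \left(- \frac{139}{7}\right) = \frac{60048}{7}$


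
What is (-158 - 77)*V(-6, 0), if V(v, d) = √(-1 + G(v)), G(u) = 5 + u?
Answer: -235*I*√2 ≈ -332.34*I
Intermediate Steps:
V(v, d) = √(4 + v) (V(v, d) = √(-1 + (5 + v)) = √(4 + v))
(-158 - 77)*V(-6, 0) = (-158 - 77)*√(4 - 6) = -235*I*√2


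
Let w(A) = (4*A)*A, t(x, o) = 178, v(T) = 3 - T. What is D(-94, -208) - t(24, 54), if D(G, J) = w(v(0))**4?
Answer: 1679438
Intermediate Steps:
w(A) = 4*A**2
D(G, J) = 1679616 (D(G, J) = (4*(3 - 1*0)**2)**4 = (4*(3 + 0)**2)**4 = (4*3**2)**4 = (4*9)**4 = 36**4 = 1679616)
D(-94, -208) - t(24, 54) = 1679616 - 1*178 = 1679616 - 178 = 1679438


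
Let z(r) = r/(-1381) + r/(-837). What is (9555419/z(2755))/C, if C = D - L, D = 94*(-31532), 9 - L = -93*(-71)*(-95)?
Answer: 11045080155843/21944974088180 ≈ 0.50331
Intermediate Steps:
z(r) = -2218*r/1155897 (z(r) = r*(-1/1381) + r*(-1/837) = -r/1381 - r/837 = -2218*r/1155897)
L = 627294 (L = 9 - (-93*(-71))*(-95) = 9 - 6603*(-95) = 9 - 1*(-627285) = 9 + 627285 = 627294)
D = -2964008
C = -3591302 (C = -2964008 - 1*627294 = -2964008 - 627294 = -3591302)
(9555419/z(2755))/C = (9555419/((-2218/1155897*2755)))/(-3591302) = (9555419/(-6110590/1155897))*(-1/3591302) = (9555419*(-1155897/6110590))*(-1/3591302) = -11045080155843/6110590*(-1/3591302) = 11045080155843/21944974088180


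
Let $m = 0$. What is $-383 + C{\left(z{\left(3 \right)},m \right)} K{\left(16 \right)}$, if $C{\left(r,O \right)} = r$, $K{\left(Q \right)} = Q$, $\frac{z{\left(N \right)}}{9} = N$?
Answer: $49$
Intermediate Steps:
$z{\left(N \right)} = 9 N$
$-383 + C{\left(z{\left(3 \right)},m \right)} K{\left(16 \right)} = -383 + 9 \cdot 3 \cdot 16 = -383 + 27 \cdot 16 = -383 + 432 = 49$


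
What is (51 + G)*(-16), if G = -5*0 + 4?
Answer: -880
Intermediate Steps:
G = 4 (G = 0 + 4 = 4)
(51 + G)*(-16) = (51 + 4)*(-16) = 55*(-16) = -880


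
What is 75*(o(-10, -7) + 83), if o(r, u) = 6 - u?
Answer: 7200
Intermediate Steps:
75*(o(-10, -7) + 83) = 75*((6 - 1*(-7)) + 83) = 75*((6 + 7) + 83) = 75*(13 + 83) = 75*96 = 7200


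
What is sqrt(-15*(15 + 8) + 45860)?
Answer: sqrt(45515) ≈ 213.34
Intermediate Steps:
sqrt(-15*(15 + 8) + 45860) = sqrt(-15*23 + 45860) = sqrt(-345 + 45860) = sqrt(45515)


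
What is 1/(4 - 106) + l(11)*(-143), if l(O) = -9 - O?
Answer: 291719/102 ≈ 2860.0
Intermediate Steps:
1/(4 - 106) + l(11)*(-143) = 1/(4 - 106) + (-9 - 1*11)*(-143) = 1/(-102) + (-9 - 11)*(-143) = -1/102 - 20*(-143) = -1/102 + 2860 = 291719/102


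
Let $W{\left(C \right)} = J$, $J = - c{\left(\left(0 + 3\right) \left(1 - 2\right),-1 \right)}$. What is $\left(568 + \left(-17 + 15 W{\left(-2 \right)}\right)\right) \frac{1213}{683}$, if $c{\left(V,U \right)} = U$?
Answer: $\frac{686558}{683} \approx 1005.2$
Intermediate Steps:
$J = 1$ ($J = \left(-1\right) \left(-1\right) = 1$)
$W{\left(C \right)} = 1$
$\left(568 + \left(-17 + 15 W{\left(-2 \right)}\right)\right) \frac{1213}{683} = \left(568 + \left(-17 + 15 \cdot 1\right)\right) \frac{1213}{683} = \left(568 + \left(-17 + 15\right)\right) 1213 \cdot \frac{1}{683} = \left(568 - 2\right) \frac{1213}{683} = 566 \cdot \frac{1213}{683} = \frac{686558}{683}$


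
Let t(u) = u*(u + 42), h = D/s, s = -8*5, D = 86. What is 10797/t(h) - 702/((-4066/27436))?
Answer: 16907939124/3666997 ≈ 4610.8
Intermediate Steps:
s = -40
h = -43/20 (h = 86/(-40) = 86*(-1/40) = -43/20 ≈ -2.1500)
t(u) = u*(42 + u)
10797/t(h) - 702/((-4066/27436)) = 10797/((-43*(42 - 43/20)/20)) - 702/((-4066/27436)) = 10797/((-43/20*797/20)) - 702/((-4066*1/27436)) = 10797/(-34271/400) - 702/(-107/722) = 10797*(-400/34271) - 702*(-722/107) = -4318800/34271 + 506844/107 = 16907939124/3666997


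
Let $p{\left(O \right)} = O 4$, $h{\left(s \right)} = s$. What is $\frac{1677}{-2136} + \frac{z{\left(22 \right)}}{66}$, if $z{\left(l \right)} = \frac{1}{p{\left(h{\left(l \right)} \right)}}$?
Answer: $- \frac{405745}{516912} \approx -0.78494$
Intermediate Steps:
$p{\left(O \right)} = 4 O$
$z{\left(l \right)} = \frac{1}{4 l}$
$\frac{1677}{-2136} + \frac{z{\left(22 \right)}}{66} = \frac{1677}{-2136} + \frac{\frac{1}{4} \cdot \frac{1}{22}}{66} = 1677 \left(- \frac{1}{2136}\right) + \frac{1}{4} \cdot \frac{1}{22} \cdot \frac{1}{66} = - \frac{559}{712} + \frac{1}{88} \cdot \frac{1}{66} = - \frac{559}{712} + \frac{1}{5808} = - \frac{405745}{516912}$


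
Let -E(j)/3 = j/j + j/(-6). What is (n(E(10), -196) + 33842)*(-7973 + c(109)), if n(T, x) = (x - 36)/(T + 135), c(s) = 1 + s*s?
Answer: 18122600898/137 ≈ 1.3228e+8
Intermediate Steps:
c(s) = 1 + s²
E(j) = -3 + j/2 (E(j) = -3*(j/j + j/(-6)) = -3*(1 + j*(-⅙)) = -3*(1 - j/6) = -3 + j/2)
n(T, x) = (-36 + x)/(135 + T)
(n(E(10), -196) + 33842)*(-7973 + c(109)) = ((-36 - 196)/(135 + (-3 + (½)*10)) + 33842)*(-7973 + (1 + 109²)) = (-232/(135 + (-3 + 5)) + 33842)*(-7973 + (1 + 11881)) = (-232/(135 + 2) + 33842)*(-7973 + 11882) = (-232/137 + 33842)*3909 = (4636122/137)*3909 = 18122600898/137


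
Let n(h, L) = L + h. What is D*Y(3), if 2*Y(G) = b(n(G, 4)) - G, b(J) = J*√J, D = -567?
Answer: 1701/2 - 3969*√7/2 ≈ -4400.0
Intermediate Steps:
b(J) = J^(3/2)
Y(G) = (4 + G)^(3/2)/2 - G/2 (Y(G) = ((4 + G)^(3/2) - G)/2 = (4 + G)^(3/2)/2 - G/2)
D*Y(3) = -567*((4 + 3)^(3/2)/2 - ½*3) = -567*(7^(3/2)/2 - 3/2) = -567*((7*√7)/2 - 3/2) = -567*(7*√7/2 - 3/2) = -567*(-3/2 + 7*√7/2) = 1701/2 - 3969*√7/2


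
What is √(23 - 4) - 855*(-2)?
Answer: 1710 + √19 ≈ 1714.4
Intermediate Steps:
√(23 - 4) - 855*(-2) = √19 - 57*(-30) = √19 + 1710 = 1710 + √19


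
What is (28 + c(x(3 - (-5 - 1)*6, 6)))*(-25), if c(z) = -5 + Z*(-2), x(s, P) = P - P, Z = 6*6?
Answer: 1225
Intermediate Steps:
Z = 36
x(s, P) = 0
c(z) = -77 (c(z) = -5 + 36*(-2) = -5 - 72 = -77)
(28 + c(x(3 - (-5 - 1)*6, 6)))*(-25) = (28 - 77)*(-25) = -49*(-25) = 1225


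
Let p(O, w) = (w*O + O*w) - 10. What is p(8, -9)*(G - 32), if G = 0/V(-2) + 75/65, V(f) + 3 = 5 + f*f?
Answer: 61754/13 ≈ 4750.3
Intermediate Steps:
p(O, w) = -10 + 2*O*w (p(O, w) = (O*w + O*w) - 10 = 2*O*w - 10 = -10 + 2*O*w)
V(f) = 2 + f² (V(f) = -3 + (5 + f*f) = -3 + (5 + f²) = 2 + f²)
G = 15/13 (G = 0/(2 + (-2)²) + 75/65 = 0/(2 + 4) + 75*(1/65) = 0/6 + 15/13 = 0*(⅙) + 15/13 = 0 + 15/13 = 15/13 ≈ 1.1538)
p(8, -9)*(G - 32) = (-10 + 2*8*(-9))*(15/13 - 32) = (-10 - 144)*(-401/13) = -154*(-401/13) = 61754/13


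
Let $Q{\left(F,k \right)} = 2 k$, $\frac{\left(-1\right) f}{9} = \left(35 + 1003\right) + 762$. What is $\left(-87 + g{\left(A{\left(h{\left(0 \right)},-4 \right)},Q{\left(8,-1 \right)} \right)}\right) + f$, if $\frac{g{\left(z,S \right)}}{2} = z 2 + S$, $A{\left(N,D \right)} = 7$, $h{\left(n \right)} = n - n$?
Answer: $-16263$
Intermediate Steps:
$h{\left(n \right)} = 0$
$f = -16200$ ($f = - 9 \left(\left(35 + 1003\right) + 762\right) = - 9 \left(1038 + 762\right) = \left(-9\right) 1800 = -16200$)
$g{\left(z,S \right)} = 2 S + 4 z$ ($g{\left(z,S \right)} = 2 \left(z 2 + S\right) = 2 \left(2 z + S\right) = 2 \left(S + 2 z\right) = 2 S + 4 z$)
$\left(-87 + g{\left(A{\left(h{\left(0 \right)},-4 \right)},Q{\left(8,-1 \right)} \right)}\right) + f = \left(-87 + \left(2 \cdot 2 \left(-1\right) + 4 \cdot 7\right)\right) - 16200 = \left(-87 + \left(2 \left(-2\right) + 28\right)\right) - 16200 = \left(-87 + \left(-4 + 28\right)\right) - 16200 = \left(-87 + 24\right) - 16200 = -63 - 16200 = -16263$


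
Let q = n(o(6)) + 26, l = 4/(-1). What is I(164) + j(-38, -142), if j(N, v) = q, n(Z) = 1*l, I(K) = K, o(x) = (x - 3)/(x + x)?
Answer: 186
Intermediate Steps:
o(x) = (-3 + x)/(2*x) (o(x) = (-3 + x)/((2*x)) = (-3 + x)*(1/(2*x)) = (-3 + x)/(2*x))
l = -4 (l = 4*(-1) = -4)
n(Z) = -4 (n(Z) = 1*(-4) = -4)
q = 22 (q = -4 + 26 = 22)
j(N, v) = 22
I(164) + j(-38, -142) = 164 + 22 = 186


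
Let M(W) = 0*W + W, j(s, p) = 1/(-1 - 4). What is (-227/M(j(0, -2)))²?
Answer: 1288225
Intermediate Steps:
j(s, p) = -⅕ (j(s, p) = 1/(-5) = -⅕)
M(W) = W (M(W) = 0 + W = W)
(-227/M(j(0, -2)))² = (-227/(-⅕))² = (-227*(-5))² = 1135² = 1288225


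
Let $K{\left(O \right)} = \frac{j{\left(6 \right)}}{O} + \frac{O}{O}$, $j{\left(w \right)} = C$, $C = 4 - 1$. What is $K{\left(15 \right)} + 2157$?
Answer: $\frac{10791}{5} \approx 2158.2$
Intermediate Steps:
$C = 3$
$j{\left(w \right)} = 3$
$K{\left(O \right)} = 1 + \frac{3}{O}$ ($K{\left(O \right)} = \frac{3}{O} + \frac{O}{O} = \frac{3}{O} + 1 = 1 + \frac{3}{O}$)
$K{\left(15 \right)} + 2157 = \frac{3 + 15}{15} + 2157 = \frac{1}{15} \cdot 18 + 2157 = \frac{6}{5} + 2157 = \frac{10791}{5}$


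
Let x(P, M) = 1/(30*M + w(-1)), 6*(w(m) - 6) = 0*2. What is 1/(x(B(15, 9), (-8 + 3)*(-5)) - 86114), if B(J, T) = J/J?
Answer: -756/65102183 ≈ -1.1613e-5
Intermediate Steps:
B(J, T) = 1
w(m) = 6 (w(m) = 6 + (0*2)/6 = 6 + (⅙)*0 = 6 + 0 = 6)
x(P, M) = 1/(6 + 30*M) (x(P, M) = 1/(30*M + 6) = 1/(6 + 30*M))
1/(x(B(15, 9), (-8 + 3)*(-5)) - 86114) = 1/(1/(6*(1 + 5*((-8 + 3)*(-5)))) - 86114) = 1/(1/(6*(1 + 5*(-5*(-5)))) - 86114) = 1/(1/(6*(1 + 5*25)) - 86114) = 1/(1/(6*(1 + 125)) - 86114) = 1/((⅙)/126 - 86114) = 1/((⅙)*(1/126) - 86114) = 1/(1/756 - 86114) = 1/(-65102183/756) = -756/65102183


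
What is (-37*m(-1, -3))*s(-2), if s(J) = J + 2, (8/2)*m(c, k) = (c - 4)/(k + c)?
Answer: 0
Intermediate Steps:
m(c, k) = (-4 + c)/(4*(c + k)) (m(c, k) = ((c - 4)/(k + c))/4 = ((-4 + c)/(c + k))/4 = (-4 + c)/(4*(c + k)))
s(J) = 2 + J
(-37*m(-1, -3))*s(-2) = (-37*(-1 + (¼)*(-1))/(-1 - 3))*(2 - 2) = -37*(-1 - ¼)/(-4)*0 = -(-37)*(-5)/(4*4)*0 = -37*5/16*0 = -185/16*0 = 0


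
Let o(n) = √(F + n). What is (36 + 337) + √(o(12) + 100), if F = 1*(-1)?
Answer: 373 + √(100 + √11) ≈ 383.16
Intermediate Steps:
F = -1
o(n) = √(-1 + n)
(36 + 337) + √(o(12) + 100) = (36 + 337) + √(√(-1 + 12) + 100) = 373 + √(√11 + 100) = 373 + √(100 + √11)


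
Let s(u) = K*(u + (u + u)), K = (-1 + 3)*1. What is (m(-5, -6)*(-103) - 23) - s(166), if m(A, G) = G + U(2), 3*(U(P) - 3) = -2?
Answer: -1924/3 ≈ -641.33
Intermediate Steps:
U(P) = 7/3 (U(P) = 3 + (1/3)*(-2) = 3 - 2/3 = 7/3)
K = 2 (K = 2*1 = 2)
m(A, G) = 7/3 + G (m(A, G) = G + 7/3 = 7/3 + G)
s(u) = 6*u (s(u) = 2*(u + (u + u)) = 2*(u + 2*u) = 2*(3*u) = 6*u)
(m(-5, -6)*(-103) - 23) - s(166) = ((7/3 - 6)*(-103) - 23) - 6*166 = (-11/3*(-103) - 23) - 1*996 = (1133/3 - 23) - 996 = 1064/3 - 996 = -1924/3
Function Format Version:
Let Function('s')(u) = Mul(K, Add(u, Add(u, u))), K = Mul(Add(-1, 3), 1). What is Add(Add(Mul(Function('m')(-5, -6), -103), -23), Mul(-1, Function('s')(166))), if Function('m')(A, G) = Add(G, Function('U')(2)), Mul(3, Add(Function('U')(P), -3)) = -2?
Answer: Rational(-1924, 3) ≈ -641.33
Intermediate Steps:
Function('U')(P) = Rational(7, 3) (Function('U')(P) = Add(3, Mul(Rational(1, 3), -2)) = Add(3, Rational(-2, 3)) = Rational(7, 3))
K = 2 (K = Mul(2, 1) = 2)
Function('m')(A, G) = Add(Rational(7, 3), G) (Function('m')(A, G) = Add(G, Rational(7, 3)) = Add(Rational(7, 3), G))
Function('s')(u) = Mul(6, u) (Function('s')(u) = Mul(2, Add(u, Add(u, u))) = Mul(2, Add(u, Mul(2, u))) = Mul(2, Mul(3, u)) = Mul(6, u))
Add(Add(Mul(Function('m')(-5, -6), -103), -23), Mul(-1, Function('s')(166))) = Add(Add(Mul(Add(Rational(7, 3), -6), -103), -23), Mul(-1, Mul(6, 166))) = Add(Add(Mul(Rational(-11, 3), -103), -23), Mul(-1, 996)) = Add(Add(Rational(1133, 3), -23), -996) = Add(Rational(1064, 3), -996) = Rational(-1924, 3)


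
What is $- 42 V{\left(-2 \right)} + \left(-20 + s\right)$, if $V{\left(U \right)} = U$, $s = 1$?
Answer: $65$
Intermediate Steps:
$- 42 V{\left(-2 \right)} + \left(-20 + s\right) = \left(-42\right) \left(-2\right) + \left(-20 + 1\right) = 84 - 19 = 65$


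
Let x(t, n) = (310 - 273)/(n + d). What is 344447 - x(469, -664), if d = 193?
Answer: 162234574/471 ≈ 3.4445e+5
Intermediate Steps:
x(t, n) = 37/(193 + n) (x(t, n) = (310 - 273)/(n + 193) = 37/(193 + n))
344447 - x(469, -664) = 344447 - 37/(193 - 664) = 344447 - 37/(-471) = 344447 - 37*(-1)/471 = 344447 - 1*(-37/471) = 344447 + 37/471 = 162234574/471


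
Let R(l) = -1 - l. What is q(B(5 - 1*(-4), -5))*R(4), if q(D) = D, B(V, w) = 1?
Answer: -5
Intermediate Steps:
q(B(5 - 1*(-4), -5))*R(4) = 1*(-1 - 1*4) = 1*(-1 - 4) = 1*(-5) = -5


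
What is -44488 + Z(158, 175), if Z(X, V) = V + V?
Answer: -44138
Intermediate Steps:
Z(X, V) = 2*V
-44488 + Z(158, 175) = -44488 + 2*175 = -44488 + 350 = -44138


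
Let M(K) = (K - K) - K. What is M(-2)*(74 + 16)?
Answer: 180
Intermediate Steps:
M(K) = -K (M(K) = 0 - K = -K)
M(-2)*(74 + 16) = (-1*(-2))*(74 + 16) = 2*90 = 180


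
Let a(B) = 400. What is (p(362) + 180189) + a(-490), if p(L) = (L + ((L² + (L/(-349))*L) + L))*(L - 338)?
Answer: 1163569273/349 ≈ 3.3340e+6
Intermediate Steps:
p(L) = (-338 + L)*(2*L + 348*L²/349) (p(L) = (L + ((L² + (L*(-1/349))*L) + L))*(-338 + L) = (L + ((L² + (-L/349)*L) + L))*(-338 + L) = (L + ((L² - L²/349) + L))*(-338 + L) = (L + (348*L²/349 + L))*(-338 + L) = (L + (L + 348*L²/349))*(-338 + L) = (2*L + 348*L²/349)*(-338 + L) = (-338 + L)*(2*L + 348*L²/349))
(p(362) + 180189) + a(-490) = ((2/349)*362*(-117962 - 58463*362 + 174*362²) + 180189) + 400 = ((2/349)*362*(-117962 - 21163606 + 174*131044) + 180189) + 400 = ((2/349)*362*(-117962 - 21163606 + 22801656) + 180189) + 400 = ((2/349)*362*1520088 + 180189) + 400 = (1100543712/349 + 180189) + 400 = 1163429673/349 + 400 = 1163569273/349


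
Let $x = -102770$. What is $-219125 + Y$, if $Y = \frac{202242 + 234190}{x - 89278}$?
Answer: $- \frac{2630184652}{12003} \approx -2.1913 \cdot 10^{5}$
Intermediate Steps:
$Y = - \frac{27277}{12003}$ ($Y = \frac{202242 + 234190}{-102770 - 89278} = \frac{436432}{-192048} = 436432 \left(- \frac{1}{192048}\right) = - \frac{27277}{12003} \approx -2.2725$)
$-219125 + Y = -219125 - \frac{27277}{12003} = - \frac{2630184652}{12003}$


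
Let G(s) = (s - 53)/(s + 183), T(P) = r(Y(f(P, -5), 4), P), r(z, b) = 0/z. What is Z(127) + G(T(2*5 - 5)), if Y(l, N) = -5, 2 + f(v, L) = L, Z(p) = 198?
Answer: 36181/183 ≈ 197.71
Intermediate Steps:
f(v, L) = -2 + L
r(z, b) = 0
T(P) = 0
G(s) = (-53 + s)/(183 + s)
Z(127) + G(T(2*5 - 5)) = 198 + (-53 + 0)/(183 + 0) = 198 - 53/183 = 36181/183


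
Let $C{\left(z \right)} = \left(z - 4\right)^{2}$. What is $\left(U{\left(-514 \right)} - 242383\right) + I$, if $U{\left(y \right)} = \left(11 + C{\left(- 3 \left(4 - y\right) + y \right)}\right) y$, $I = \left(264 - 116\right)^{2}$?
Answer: $-2206922709$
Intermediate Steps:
$I = 21904$ ($I = 148^{2} = 21904$)
$C{\left(z \right)} = \left(-4 + z\right)^{2}$
$U{\left(y \right)} = y \left(11 + \left(-16 + 4 y\right)^{2}\right)$ ($U{\left(y \right)} = \left(11 + \left(-4 + \left(- 3 \left(4 - y\right) + y\right)\right)^{2}\right) y = \left(11 + \left(-4 + \left(\left(-12 + 3 y\right) + y\right)\right)^{2}\right) y = \left(11 + \left(-4 + \left(-12 + 4 y\right)\right)^{2}\right) y = \left(11 + \left(-16 + 4 y\right)^{2}\right) y = y \left(11 + \left(-16 + 4 y\right)^{2}\right)$)
$\left(U{\left(-514 \right)} - 242383\right) + I = \left(- 514 \left(11 + 16 \left(-4 - 514\right)^{2}\right) - 242383\right) + 21904 = \left(- 514 \left(11 + 16 \left(-518\right)^{2}\right) - 242383\right) + 21904 = \left(- 514 \left(11 + 16 \cdot 268324\right) - 242383\right) + 21904 = \left(- 514 \left(11 + 4293184\right) - 242383\right) + 21904 = \left(\left(-514\right) 4293195 - 242383\right) + 21904 = \left(-2206702230 - 242383\right) + 21904 = -2206944613 + 21904 = -2206922709$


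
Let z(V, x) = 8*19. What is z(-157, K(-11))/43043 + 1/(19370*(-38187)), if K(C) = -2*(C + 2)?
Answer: 8648588449/2449087731090 ≈ 0.0035314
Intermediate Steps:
K(C) = -4 - 2*C (K(C) = -2*(2 + C) = -4 - 2*C)
z(V, x) = 152
z(-157, K(-11))/43043 + 1/(19370*(-38187)) = 152/43043 + 1/(19370*(-38187)) = 152*(1/43043) + (1/19370)*(-1/38187) = 152/43043 - 1/739682190 = 8648588449/2449087731090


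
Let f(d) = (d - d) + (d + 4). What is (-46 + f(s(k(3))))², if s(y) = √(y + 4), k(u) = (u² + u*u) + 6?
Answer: 1792 - 168*√7 ≈ 1347.5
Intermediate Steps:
k(u) = 6 + 2*u² (k(u) = (u² + u²) + 6 = 2*u² + 6 = 6 + 2*u²)
s(y) = √(4 + y)
f(d) = 4 + d (f(d) = 0 + (4 + d) = 4 + d)
(-46 + f(s(k(3))))² = (-46 + (4 + √(4 + (6 + 2*3²))))² = (-46 + (4 + √(4 + (6 + 2*9))))² = (-46 + (4 + √(4 + (6 + 18))))² = (-46 + (4 + √(4 + 24)))² = (-46 + (4 + √28))² = (-46 + (4 + 2*√7))² = (-42 + 2*√7)²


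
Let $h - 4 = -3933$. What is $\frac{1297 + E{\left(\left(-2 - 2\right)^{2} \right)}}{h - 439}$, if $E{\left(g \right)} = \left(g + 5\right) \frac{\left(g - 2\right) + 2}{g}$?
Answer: $- \frac{659}{2184} \approx -0.30174$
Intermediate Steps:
$h = -3929$ ($h = 4 - 3933 = -3929$)
$E{\left(g \right)} = 5 + g$ ($E{\left(g \right)} = \left(5 + g\right) \frac{\left(-2 + g\right) + 2}{g} = \left(5 + g\right) \frac{g}{g} = \left(5 + g\right) 1 = 5 + g$)
$\frac{1297 + E{\left(\left(-2 - 2\right)^{2} \right)}}{h - 439} = \frac{1297 + \left(5 + \left(-2 - 2\right)^{2}\right)}{-3929 - 439} = \frac{1297 + \left(5 + \left(-4\right)^{2}\right)}{-3929 + \left(-707 + 268\right)} = \frac{1297 + \left(5 + 16\right)}{-3929 - 439} = \frac{1297 + 21}{-4368} = 1318 \left(- \frac{1}{4368}\right) = - \frac{659}{2184}$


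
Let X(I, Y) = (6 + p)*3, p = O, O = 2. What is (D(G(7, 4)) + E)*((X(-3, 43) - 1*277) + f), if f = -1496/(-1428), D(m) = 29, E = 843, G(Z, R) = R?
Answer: -4613752/21 ≈ -2.1970e+5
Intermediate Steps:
p = 2
f = 22/21 (f = -1496*(-1/1428) = 22/21 ≈ 1.0476)
X(I, Y) = 24 (X(I, Y) = (6 + 2)*3 = 8*3 = 24)
(D(G(7, 4)) + E)*((X(-3, 43) - 1*277) + f) = (29 + 843)*((24 - 1*277) + 22/21) = 872*((24 - 277) + 22/21) = 872*(-253 + 22/21) = 872*(-5291/21) = -4613752/21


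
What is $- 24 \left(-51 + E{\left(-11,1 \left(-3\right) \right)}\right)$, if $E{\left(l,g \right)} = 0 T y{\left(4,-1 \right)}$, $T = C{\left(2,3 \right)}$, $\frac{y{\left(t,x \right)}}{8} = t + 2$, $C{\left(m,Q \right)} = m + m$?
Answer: $1224$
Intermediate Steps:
$C{\left(m,Q \right)} = 2 m$
$y{\left(t,x \right)} = 16 + 8 t$ ($y{\left(t,x \right)} = 8 \left(t + 2\right) = 8 \left(2 + t\right) = 16 + 8 t$)
$T = 4$ ($T = 2 \cdot 2 = 4$)
$E{\left(l,g \right)} = 0$ ($E{\left(l,g \right)} = 0 \cdot 4 \left(16 + 8 \cdot 4\right) = 0 \left(16 + 32\right) = 0 \cdot 48 = 0$)
$- 24 \left(-51 + E{\left(-11,1 \left(-3\right) \right)}\right) = - 24 \left(-51 + 0\right) = \left(-24\right) \left(-51\right) = 1224$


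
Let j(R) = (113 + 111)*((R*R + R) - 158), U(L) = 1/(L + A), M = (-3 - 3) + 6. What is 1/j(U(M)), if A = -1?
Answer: -1/35392 ≈ -2.8255e-5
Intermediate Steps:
M = 0 (M = -6 + 6 = 0)
U(L) = 1/(-1 + L) (U(L) = 1/(L - 1) = 1/(-1 + L))
j(R) = -35392 + 224*R + 224*R² (j(R) = 224*((R² + R) - 158) = 224*((R + R²) - 158) = 224*(-158 + R + R²) = -35392 + 224*R + 224*R²)
1/j(U(M)) = 1/(-35392 + 224/(-1 + 0) + 224*(1/(-1 + 0))²) = 1/(-35392 + 224/(-1) + 224*(1/(-1))²) = 1/(-35392 + 224*(-1) + 224*(-1)²) = 1/(-35392 - 224 + 224*1) = 1/(-35392 - 224 + 224) = 1/(-35392) = -1/35392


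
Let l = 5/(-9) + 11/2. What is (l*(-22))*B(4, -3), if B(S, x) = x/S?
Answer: 979/12 ≈ 81.583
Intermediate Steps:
l = 89/18 (l = 5*(-1/9) + 11*(1/2) = -5/9 + 11/2 = 89/18 ≈ 4.9444)
(l*(-22))*B(4, -3) = ((89/18)*(-22))*(-3/4) = -(-979)/(3*4) = -979/9*(-3/4) = 979/12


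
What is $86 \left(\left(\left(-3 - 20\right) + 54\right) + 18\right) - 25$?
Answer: $4189$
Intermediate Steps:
$86 \left(\left(\left(-3 - 20\right) + 54\right) + 18\right) - 25 = 86 \left(\left(-23 + 54\right) + 18\right) - 25 = 86 \left(31 + 18\right) - 25 = 86 \cdot 49 - 25 = 4214 - 25 = 4189$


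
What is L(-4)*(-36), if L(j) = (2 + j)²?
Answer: -144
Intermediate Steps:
L(-4)*(-36) = (2 - 4)²*(-36) = (-2)²*(-36) = 4*(-36) = -144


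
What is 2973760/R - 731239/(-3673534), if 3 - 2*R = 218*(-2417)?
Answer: 22233713345931/1935618126406 ≈ 11.487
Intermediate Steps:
R = 526909/2 (R = 3/2 - 109*(-2417) = 3/2 - ½*(-526906) = 3/2 + 263453 = 526909/2 ≈ 2.6345e+5)
2973760/R - 731239/(-3673534) = 2973760/(526909/2) - 731239/(-3673534) = 2973760*(2/526909) - 731239*(-1/3673534) = 5947520/526909 + 731239/3673534 = 22233713345931/1935618126406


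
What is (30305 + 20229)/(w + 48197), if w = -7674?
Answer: 50534/40523 ≈ 1.2470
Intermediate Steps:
(30305 + 20229)/(w + 48197) = (30305 + 20229)/(-7674 + 48197) = 50534/40523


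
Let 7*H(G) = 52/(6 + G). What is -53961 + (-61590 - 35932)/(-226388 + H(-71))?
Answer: -213780551477/3961792 ≈ -53961.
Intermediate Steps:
H(G) = 52/(7*(6 + G)) (H(G) = (52/(6 + G))/7 = 52/(7*(6 + G)))
-53961 + (-61590 - 35932)/(-226388 + H(-71)) = -53961 + (-61590 - 35932)/(-226388 + 52/(7*(6 - 71))) = -53961 - 97522/(-226388 + (52/7)/(-65)) = -53961 - 97522/(-226388 + (52/7)*(-1/65)) = -53961 - 97522/(-226388 - 4/35) = -53961 - 97522/(-7923584/35) = -53961 - 97522*(-35/7923584) = -53961 + 1706635/3961792 = -213780551477/3961792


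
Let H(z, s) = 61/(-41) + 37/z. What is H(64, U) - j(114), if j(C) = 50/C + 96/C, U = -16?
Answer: -327611/149568 ≈ -2.1904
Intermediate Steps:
H(z, s) = -61/41 + 37/z (H(z, s) = 61*(-1/41) + 37/z = -61/41 + 37/z)
j(C) = 146/C
H(64, U) - j(114) = (-61/41 + 37/64) - 146/114 = (-61/41 + 37*(1/64)) - 146/114 = (-61/41 + 37/64) - 1*73/57 = -2387/2624 - 73/57 = -327611/149568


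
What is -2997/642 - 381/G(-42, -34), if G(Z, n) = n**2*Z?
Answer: -8070319/1731688 ≈ -4.6604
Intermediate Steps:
G(Z, n) = Z*n**2
-2997/642 - 381/G(-42, -34) = -2997/642 - 381/((-42*(-34)**2)) = -2997*1/642 - 381/((-42*1156)) = -999/214 - 381/(-48552) = -999/214 - 381*(-1/48552) = -999/214 + 127/16184 = -8070319/1731688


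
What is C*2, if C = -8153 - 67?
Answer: -16440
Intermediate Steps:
C = -8220
C*2 = -8220*2 = -16440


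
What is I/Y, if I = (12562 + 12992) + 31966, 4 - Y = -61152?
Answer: 14380/15289 ≈ 0.94055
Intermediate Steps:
Y = 61156 (Y = 4 - 1*(-61152) = 4 + 61152 = 61156)
I = 57520 (I = 25554 + 31966 = 57520)
I/Y = 57520/61156 = 57520*(1/61156) = 14380/15289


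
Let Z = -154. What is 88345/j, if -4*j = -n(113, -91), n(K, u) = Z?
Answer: -176690/77 ≈ -2294.7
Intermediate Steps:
n(K, u) = -154
j = -77/2 (j = -(-1)*(-154)/4 = -1/4*154 = -77/2 ≈ -38.500)
88345/j = 88345/(-77/2) = 88345*(-2/77) = -176690/77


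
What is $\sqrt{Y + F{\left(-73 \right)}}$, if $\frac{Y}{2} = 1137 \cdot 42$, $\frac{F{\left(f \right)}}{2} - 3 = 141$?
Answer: $6 \sqrt{2661} \approx 309.51$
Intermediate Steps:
$F{\left(f \right)} = 288$ ($F{\left(f \right)} = 6 + 2 \cdot 141 = 6 + 282 = 288$)
$Y = 95508$ ($Y = 2 \cdot 1137 \cdot 42 = 2 \cdot 47754 = 95508$)
$\sqrt{Y + F{\left(-73 \right)}} = \sqrt{95508 + 288} = \sqrt{95796} = 6 \sqrt{2661}$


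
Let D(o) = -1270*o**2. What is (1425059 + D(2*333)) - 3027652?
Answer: -564918713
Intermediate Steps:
(1425059 + D(2*333)) - 3027652 = (1425059 - 1270*(2*333)**2) - 3027652 = (1425059 - 1270*666**2) - 3027652 = (1425059 - 1270*443556) - 3027652 = (1425059 - 563316120) - 3027652 = -561891061 - 3027652 = -564918713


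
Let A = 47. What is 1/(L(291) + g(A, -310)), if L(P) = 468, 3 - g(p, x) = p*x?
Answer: 1/15041 ≈ 6.6485e-5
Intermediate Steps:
g(p, x) = 3 - p*x
1/(L(291) + g(A, -310)) = 1/(468 + (3 - 1*47*(-310))) = 1/(468 + (3 + 14570)) = 1/(468 + 14573) = 1/15041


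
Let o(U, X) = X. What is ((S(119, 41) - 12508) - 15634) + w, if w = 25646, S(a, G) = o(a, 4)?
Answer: -2492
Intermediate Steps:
S(a, G) = 4
((S(119, 41) - 12508) - 15634) + w = ((4 - 12508) - 15634) + 25646 = (-12504 - 15634) + 25646 = -28138 + 25646 = -2492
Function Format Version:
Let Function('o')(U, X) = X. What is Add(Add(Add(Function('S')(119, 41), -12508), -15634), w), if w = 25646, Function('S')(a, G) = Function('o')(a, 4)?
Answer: -2492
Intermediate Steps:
Function('S')(a, G) = 4
Add(Add(Add(Function('S')(119, 41), -12508), -15634), w) = Add(Add(Add(4, -12508), -15634), 25646) = Add(Add(-12504, -15634), 25646) = Add(-28138, 25646) = -2492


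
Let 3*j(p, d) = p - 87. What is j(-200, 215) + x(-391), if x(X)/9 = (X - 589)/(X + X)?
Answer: -98987/1173 ≈ -84.388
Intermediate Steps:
j(p, d) = -29 + p/3 (j(p, d) = (p - 87)/3 = (-87 + p)/3 = -29 + p/3)
x(X) = 9*(-589 + X)/(2*X) (x(X) = 9*((X - 589)/(X + X)) = 9*((-589 + X)/((2*X))) = 9*((-589 + X)*(1/(2*X))) = 9*((-589 + X)/(2*X)) = 9*(-589 + X)/(2*X))
j(-200, 215) + x(-391) = (-29 + (1/3)*(-200)) + (9/2)*(-589 - 391)/(-391) = (-29 - 200/3) + (9/2)*(-1/391)*(-980) = -287/3 + 4410/391 = -98987/1173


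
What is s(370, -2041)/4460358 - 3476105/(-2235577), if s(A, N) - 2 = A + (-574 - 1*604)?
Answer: 337018931968/216771168621 ≈ 1.5547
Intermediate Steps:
s(A, N) = -1176 + A (s(A, N) = 2 + (A + (-574 - 1*604)) = 2 + (A + (-574 - 604)) = 2 + (A - 1178) = 2 + (-1178 + A) = -1176 + A)
s(370, -2041)/4460358 - 3476105/(-2235577) = (-1176 + 370)/4460358 - 3476105/(-2235577) = -806*1/4460358 - 3476105*(-1/2235577) = -403/2230179 + 151135/97199 = 337018931968/216771168621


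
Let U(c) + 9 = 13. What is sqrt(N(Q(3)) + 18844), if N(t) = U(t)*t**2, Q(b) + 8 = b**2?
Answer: 4*sqrt(1178) ≈ 137.29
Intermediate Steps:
U(c) = 4 (U(c) = -9 + 13 = 4)
Q(b) = -8 + b**2
N(t) = 4*t**2
sqrt(N(Q(3)) + 18844) = sqrt(4*(-8 + 3**2)**2 + 18844) = sqrt(4*(-8 + 9)**2 + 18844) = sqrt(4*1**2 + 18844) = sqrt(4*1 + 18844) = sqrt(4 + 18844) = sqrt(18848) = 4*sqrt(1178)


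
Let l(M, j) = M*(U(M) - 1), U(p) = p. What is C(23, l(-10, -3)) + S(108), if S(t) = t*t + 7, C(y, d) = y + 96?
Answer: 11790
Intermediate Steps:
l(M, j) = M*(-1 + M) (l(M, j) = M*(M - 1) = M*(-1 + M))
C(y, d) = 96 + y
S(t) = 7 + t**2 (S(t) = t**2 + 7 = 7 + t**2)
C(23, l(-10, -3)) + S(108) = (96 + 23) + (7 + 108**2) = 119 + (7 + 11664) = 119 + 11671 = 11790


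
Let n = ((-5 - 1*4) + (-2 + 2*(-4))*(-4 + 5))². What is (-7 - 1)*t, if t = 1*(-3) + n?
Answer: -2864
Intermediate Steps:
n = 361 (n = ((-5 - 4) + (-2 - 8)*1)² = (-9 - 10*1)² = (-9 - 10)² = (-19)² = 361)
t = 358 (t = 1*(-3) + 361 = -3 + 361 = 358)
(-7 - 1)*t = (-7 - 1)*358 = -8*358 = -2864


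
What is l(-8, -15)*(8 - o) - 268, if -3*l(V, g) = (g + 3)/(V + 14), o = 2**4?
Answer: -820/3 ≈ -273.33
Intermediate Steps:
o = 16
l(V, g) = -(3 + g)/(3*(14 + V)) (l(V, g) = -(g + 3)/(3*(V + 14)) = -(3 + g)/(3*(14 + V)))
l(-8, -15)*(8 - o) - 268 = ((-3 - 1*(-15))/(3*(14 - 8)))*(8 - 1*16) - 268 = ((1/3)*(-3 + 15)/6)*(8 - 16) - 268 = ((1/3)*(1/6)*12)*(-8) - 268 = (2/3)*(-8) - 268 = -16/3 - 268 = -820/3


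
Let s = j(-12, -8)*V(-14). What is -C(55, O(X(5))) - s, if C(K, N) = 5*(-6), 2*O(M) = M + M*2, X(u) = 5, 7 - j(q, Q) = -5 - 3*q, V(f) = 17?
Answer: 438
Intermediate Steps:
j(q, Q) = 12 + 3*q (j(q, Q) = 7 - (-5 - 3*q) = 7 + (5 + 3*q) = 12 + 3*q)
O(M) = 3*M/2 (O(M) = (M + M*2)/2 = (M + 2*M)/2 = (3*M)/2 = 3*M/2)
C(K, N) = -30
s = -408 (s = (12 + 3*(-12))*17 = (12 - 36)*17 = -24*17 = -408)
-C(55, O(X(5))) - s = -1*(-30) - 1*(-408) = 30 + 408 = 438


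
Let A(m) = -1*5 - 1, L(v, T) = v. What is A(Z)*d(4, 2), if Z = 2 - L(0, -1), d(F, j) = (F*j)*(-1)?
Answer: 48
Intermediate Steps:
d(F, j) = -F*j
Z = 2 (Z = 2 - 1*0 = 2 + 0 = 2)
A(m) = -6 (A(m) = -5 - 1 = -6)
A(Z)*d(4, 2) = -(-6)*4*2 = -6*(-8) = 48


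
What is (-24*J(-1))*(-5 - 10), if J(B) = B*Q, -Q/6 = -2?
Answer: -4320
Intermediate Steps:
Q = 12 (Q = -6*(-2) = 12)
J(B) = 12*B (J(B) = B*12 = 12*B)
(-24*J(-1))*(-5 - 10) = (-288*(-1))*(-5 - 10) = -24*(-12)*(-15) = 288*(-15) = -4320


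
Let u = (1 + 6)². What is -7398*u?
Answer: -362502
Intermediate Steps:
u = 49 (u = 7² = 49)
-7398*u = -7398*49 = -362502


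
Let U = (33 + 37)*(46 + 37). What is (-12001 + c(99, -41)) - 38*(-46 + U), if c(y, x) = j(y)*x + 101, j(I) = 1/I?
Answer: -22862309/99 ≈ -2.3093e+5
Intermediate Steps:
U = 5810 (U = 70*83 = 5810)
c(y, x) = 101 + x/y (c(y, x) = x/y + 101 = 101 + x/y)
(-12001 + c(99, -41)) - 38*(-46 + U) = (-12001 + (101 - 41/99)) - 38*(-46 + 5810) = (-12001 + (101 - 41*1/99)) - 38*5764 = (-12001 + (101 - 41/99)) - 219032 = (-12001 + 9958/99) - 219032 = -1178141/99 - 219032 = -22862309/99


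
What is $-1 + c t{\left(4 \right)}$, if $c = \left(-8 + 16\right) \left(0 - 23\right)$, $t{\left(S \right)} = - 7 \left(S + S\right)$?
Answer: $10303$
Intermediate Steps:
$t{\left(S \right)} = - 14 S$ ($t{\left(S \right)} = - 7 \cdot 2 S = - 14 S$)
$c = -184$ ($c = 8 \left(-23\right) = -184$)
$-1 + c t{\left(4 \right)} = -1 - 184 \left(\left(-14\right) 4\right) = -1 - -10304 = -1 + 10304 = 10303$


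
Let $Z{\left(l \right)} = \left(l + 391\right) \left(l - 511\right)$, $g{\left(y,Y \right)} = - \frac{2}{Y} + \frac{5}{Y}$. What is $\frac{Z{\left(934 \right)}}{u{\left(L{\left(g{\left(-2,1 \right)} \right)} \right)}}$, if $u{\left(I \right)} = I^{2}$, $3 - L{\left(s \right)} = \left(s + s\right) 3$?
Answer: $2491$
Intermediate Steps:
$g{\left(y,Y \right)} = \frac{3}{Y}$
$Z{\left(l \right)} = \left(-511 + l\right) \left(391 + l\right)$ ($Z{\left(l \right)} = \left(391 + l\right) \left(-511 + l\right) = \left(-511 + l\right) \left(391 + l\right)$)
$L{\left(s \right)} = 3 - 6 s$ ($L{\left(s \right)} = 3 - \left(s + s\right) 3 = 3 - 2 s 3 = 3 - 6 s$)
$\frac{Z{\left(934 \right)}}{u{\left(L{\left(g{\left(-2,1 \right)} \right)} \right)}} = \frac{-199801 + 934^{2} - 112080}{\left(3 - 6 \cdot \frac{3}{1}\right)^{2}} = \frac{-199801 + 872356 - 112080}{\left(3 - 6 \cdot 3 \cdot 1\right)^{2}} = \frac{560475}{\left(3 - 18\right)^{2}} = \frac{560475}{\left(-15\right)^{2}} = \frac{560475}{225} = 560475 \cdot \frac{1}{225} = 2491$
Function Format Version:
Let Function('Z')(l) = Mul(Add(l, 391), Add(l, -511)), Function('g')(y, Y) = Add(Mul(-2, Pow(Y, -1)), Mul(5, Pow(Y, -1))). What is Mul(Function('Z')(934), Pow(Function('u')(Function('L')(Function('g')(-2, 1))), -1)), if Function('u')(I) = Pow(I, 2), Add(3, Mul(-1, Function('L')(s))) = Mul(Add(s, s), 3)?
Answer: 2491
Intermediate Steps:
Function('g')(y, Y) = Mul(3, Pow(Y, -1))
Function('Z')(l) = Mul(Add(-511, l), Add(391, l)) (Function('Z')(l) = Mul(Add(391, l), Add(-511, l)) = Mul(Add(-511, l), Add(391, l)))
Function('L')(s) = Add(3, Mul(-6, s)) (Function('L')(s) = Add(3, Mul(-1, Mul(Add(s, s), 3))) = Add(3, Mul(-1, Mul(Mul(2, s), 3))) = Add(3, Mul(-1, Mul(6, s))) = Add(3, Mul(-6, s)))
Mul(Function('Z')(934), Pow(Function('u')(Function('L')(Function('g')(-2, 1))), -1)) = Mul(Add(-199801, Pow(934, 2), Mul(-120, 934)), Pow(Pow(Add(3, Mul(-6, Mul(3, Pow(1, -1)))), 2), -1)) = Mul(Add(-199801, 872356, -112080), Pow(Pow(Add(3, Mul(-6, Mul(3, 1))), 2), -1)) = Mul(560475, Pow(Pow(Add(3, Mul(-6, 3)), 2), -1)) = Mul(560475, Pow(Pow(Add(3, -18), 2), -1)) = Mul(560475, Pow(Pow(-15, 2), -1)) = Mul(560475, Pow(225, -1)) = Mul(560475, Rational(1, 225)) = 2491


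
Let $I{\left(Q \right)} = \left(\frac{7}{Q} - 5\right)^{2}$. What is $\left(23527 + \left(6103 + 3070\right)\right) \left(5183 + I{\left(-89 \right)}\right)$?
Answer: $\frac{1349164296900}{7921} \approx 1.7033 \cdot 10^{8}$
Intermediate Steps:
$I{\left(Q \right)} = \left(-5 + \frac{7}{Q}\right)^{2}$
$\left(23527 + \left(6103 + 3070\right)\right) \left(5183 + I{\left(-89 \right)}\right) = \left(23527 + \left(6103 + 3070\right)\right) \left(5183 + \frac{\left(-7 + 5 \left(-89\right)\right)^{2}}{7921}\right) = \left(23527 + 9173\right) \left(5183 + \frac{\left(-7 - 445\right)^{2}}{7921}\right) = 32700 \left(5183 + \frac{\left(-452\right)^{2}}{7921}\right) = 32700 \left(5183 + \frac{1}{7921} \cdot 204304\right) = 32700 \left(5183 + \frac{204304}{7921}\right) = 32700 \cdot \frac{41258847}{7921} = \frac{1349164296900}{7921}$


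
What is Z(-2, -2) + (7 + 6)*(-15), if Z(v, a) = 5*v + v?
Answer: -207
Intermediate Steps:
Z(v, a) = 6*v
Z(-2, -2) + (7 + 6)*(-15) = 6*(-2) + (7 + 6)*(-15) = -12 + 13*(-15) = -12 - 195 = -207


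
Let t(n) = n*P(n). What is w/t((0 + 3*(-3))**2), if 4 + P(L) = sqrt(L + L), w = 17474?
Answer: 34948/5913 + 8737*sqrt(2)/657 ≈ 24.717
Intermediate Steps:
P(L) = -4 + sqrt(2)*sqrt(L) (P(L) = -4 + sqrt(L + L) = -4 + sqrt(2*L) = -4 + sqrt(2)*sqrt(L))
t(n) = n*(-4 + sqrt(2)*sqrt(n))
w/t((0 + 3*(-3))**2) = 17474/(((0 + 3*(-3))**2*(-4 + sqrt(2)*sqrt((0 + 3*(-3))**2)))) = 17474/(((0 - 9)**2*(-4 + sqrt(2)*sqrt((0 - 9)**2)))) = 17474/(((-9)**2*(-4 + sqrt(2)*sqrt((-9)**2)))) = 17474/((81*(-4 + sqrt(2)*sqrt(81)))) = 17474/((81*(-4 + sqrt(2)*9))) = 17474/((81*(-4 + 9*sqrt(2)))) = 17474/(-324 + 729*sqrt(2))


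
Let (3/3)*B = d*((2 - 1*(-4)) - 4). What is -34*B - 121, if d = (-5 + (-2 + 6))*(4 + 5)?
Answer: 491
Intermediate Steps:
d = -9 (d = (-5 + 4)*9 = -1*9 = -9)
B = -18 (B = -9*((2 - 1*(-4)) - 4) = -9*((2 + 4) - 4) = -9*(6 - 4) = -9*2 = -18)
-34*B - 121 = -34*(-18) - 121 = 612 - 121 = 491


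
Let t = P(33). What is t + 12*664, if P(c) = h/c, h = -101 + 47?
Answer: 87630/11 ≈ 7966.4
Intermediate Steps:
h = -54
P(c) = -54/c
t = -18/11 (t = -54/33 = -54*1/33 = -18/11 ≈ -1.6364)
t + 12*664 = -18/11 + 12*664 = -18/11 + 7968 = 87630/11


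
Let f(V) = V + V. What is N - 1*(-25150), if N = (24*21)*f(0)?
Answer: 25150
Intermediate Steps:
f(V) = 2*V
N = 0 (N = (24*21)*(2*0) = 504*0 = 0)
N - 1*(-25150) = 0 - 1*(-25150) = 0 + 25150 = 25150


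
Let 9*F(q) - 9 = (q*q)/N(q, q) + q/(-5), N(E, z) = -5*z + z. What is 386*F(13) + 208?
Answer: 3431/10 ≈ 343.10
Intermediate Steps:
N(E, z) = -4*z
F(q) = 1 - q/20 (F(q) = 1 + ((q*q)/((-4*q)) + q/(-5))/9 = 1 + (q**2*(-1/(4*q)) + q*(-1/5))/9 = 1 + (-q/4 - q/5)/9 = 1 + (-9*q/20)/9 = 1 - q/20)
386*F(13) + 208 = 386*(1 - 1/20*13) + 208 = 386*(1 - 13/20) + 208 = 386*(7/20) + 208 = 1351/10 + 208 = 3431/10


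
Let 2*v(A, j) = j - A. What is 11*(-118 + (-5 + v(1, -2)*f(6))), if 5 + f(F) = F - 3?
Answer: -1320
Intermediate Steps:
v(A, j) = j/2 - A/2 (v(A, j) = (j - A)/2 = j/2 - A/2)
f(F) = -8 + F (f(F) = -5 + (F - 3) = -5 + (-3 + F) = -8 + F)
11*(-118 + (-5 + v(1, -2)*f(6))) = 11*(-118 + (-5 + ((½)*(-2) - ½*1)*(-8 + 6))) = 11*(-118 + (-5 + (-1 - ½)*(-2))) = 11*(-118 + (-5 - 3/2*(-2))) = 11*(-118 + (-5 + 3)) = 11*(-118 - 2) = 11*(-120) = -1320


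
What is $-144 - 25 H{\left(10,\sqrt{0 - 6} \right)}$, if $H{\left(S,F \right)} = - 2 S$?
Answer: $356$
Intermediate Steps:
$-144 - 25 H{\left(10,\sqrt{0 - 6} \right)} = -144 - 25 \left(\left(-2\right) 10\right) = -144 - -500 = -144 + 500 = 356$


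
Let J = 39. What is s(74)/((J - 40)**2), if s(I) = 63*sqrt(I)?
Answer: 63*sqrt(74) ≈ 541.95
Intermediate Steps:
s(74)/((J - 40)**2) = (63*sqrt(74))/((39 - 40)**2) = (63*sqrt(74))/((-1)**2) = (63*sqrt(74))/1 = (63*sqrt(74))*1 = 63*sqrt(74)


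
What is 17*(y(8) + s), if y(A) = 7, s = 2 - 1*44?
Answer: -595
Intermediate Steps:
s = -42 (s = 2 - 44 = -42)
17*(y(8) + s) = 17*(7 - 42) = 17*(-35) = -595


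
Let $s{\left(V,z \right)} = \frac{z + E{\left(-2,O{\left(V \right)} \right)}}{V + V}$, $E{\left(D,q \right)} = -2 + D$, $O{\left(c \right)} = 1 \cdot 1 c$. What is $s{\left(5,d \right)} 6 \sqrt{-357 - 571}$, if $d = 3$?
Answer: $- \frac{12 i \sqrt{58}}{5} \approx - 18.278 i$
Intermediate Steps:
$O{\left(c \right)} = c$ ($O{\left(c \right)} = 1 c = c$)
$s{\left(V,z \right)} = \frac{-4 + z}{2 V}$ ($s{\left(V,z \right)} = \frac{z - 4}{V + V} = \frac{z - 4}{2 V} = \left(-4 + z\right) \frac{1}{2 V} = \frac{-4 + z}{2 V}$)
$s{\left(5,d \right)} 6 \sqrt{-357 - 571} = \frac{-4 + 3}{2 \cdot 5} \cdot 6 \sqrt{-357 - 571} = \frac{1}{2} \cdot \frac{1}{5} \left(-1\right) 6 \sqrt{-928} = \left(- \frac{1}{10}\right) 6 \cdot 4 i \sqrt{58} = - \frac{3 \cdot 4 i \sqrt{58}}{5} = - \frac{12 i \sqrt{58}}{5}$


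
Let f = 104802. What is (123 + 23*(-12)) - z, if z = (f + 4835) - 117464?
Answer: 7674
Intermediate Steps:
z = -7827 (z = (104802 + 4835) - 117464 = 109637 - 117464 = -7827)
(123 + 23*(-12)) - z = (123 + 23*(-12)) - 1*(-7827) = (123 - 276) + 7827 = -153 + 7827 = 7674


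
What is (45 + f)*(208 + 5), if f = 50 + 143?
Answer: 50694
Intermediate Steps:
f = 193
(45 + f)*(208 + 5) = (45 + 193)*(208 + 5) = 238*213 = 50694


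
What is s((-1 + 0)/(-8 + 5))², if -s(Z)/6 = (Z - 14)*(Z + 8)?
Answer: 4202500/9 ≈ 4.6694e+5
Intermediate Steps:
s(Z) = -6*(-14 + Z)*(8 + Z) (s(Z) = -6*(Z - 14)*(Z + 8) = -6*(-14 + Z)*(8 + Z))
s((-1 + 0)/(-8 + 5))² = (672 - 6*(-1 + 0)²/(-8 + 5)² + 36*((-1 + 0)/(-8 + 5)))² = (672 - 6*(-1/(-3))² + 36*(-1/(-3)))² = (672 - 6*(-1*(-⅓))² + 36*(-1*(-⅓)))² = (672 - 6*(⅓)² + 36*(⅓))² = (672 - 6*⅑ + 12)² = (672 - ⅔ + 12)² = (2050/3)² = 4202500/9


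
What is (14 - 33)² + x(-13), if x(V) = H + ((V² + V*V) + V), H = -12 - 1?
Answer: 673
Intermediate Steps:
H = -13
x(V) = -13 + V + 2*V² (x(V) = -13 + ((V² + V*V) + V) = -13 + ((V² + V²) + V) = -13 + (2*V² + V) = -13 + (V + 2*V²) = -13 + V + 2*V²)
(14 - 33)² + x(-13) = (14 - 33)² + (-13 - 13 + 2*(-13)²) = (-19)² + (-13 - 13 + 2*169) = 361 + (-13 - 13 + 338) = 361 + 312 = 673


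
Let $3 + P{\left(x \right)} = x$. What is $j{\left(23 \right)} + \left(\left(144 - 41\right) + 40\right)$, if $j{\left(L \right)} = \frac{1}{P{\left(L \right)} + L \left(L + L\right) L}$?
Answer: $\frac{3482623}{24354} \approx 143.0$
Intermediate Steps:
$P{\left(x \right)} = -3 + x$
$j{\left(L \right)} = \frac{1}{-3 + L + 2 L^{3}}$ ($j{\left(L \right)} = \frac{1}{\left(-3 + L\right) + L \left(L + L\right) L} = \frac{1}{\left(-3 + L\right) + L 2 L L} = \frac{1}{\left(-3 + L\right) + 2 L^{2} L} = \frac{1}{\left(-3 + L\right) + 2 L^{3}} = \frac{1}{-3 + L + 2 L^{3}}$)
$j{\left(23 \right)} + \left(\left(144 - 41\right) + 40\right) = \frac{1}{-3 + 23 + 2 \cdot 23^{3}} + \left(\left(144 - 41\right) + 40\right) = \frac{1}{-3 + 23 + 2 \cdot 12167} + \left(103 + 40\right) = \frac{1}{-3 + 23 + 24334} + 143 = \frac{1}{24354} + 143 = \frac{3482623}{24354}$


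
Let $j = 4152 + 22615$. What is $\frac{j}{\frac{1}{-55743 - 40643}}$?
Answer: $-2579964062$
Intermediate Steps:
$j = 26767$
$\frac{j}{\frac{1}{-55743 - 40643}} = \frac{26767}{\frac{1}{-55743 - 40643}} = \frac{26767}{\frac{1}{-96386}} = \frac{26767}{- \frac{1}{96386}} = 26767 \left(-96386\right) = -2579964062$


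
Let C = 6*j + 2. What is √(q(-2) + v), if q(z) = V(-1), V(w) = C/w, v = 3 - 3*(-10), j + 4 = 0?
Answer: √55 ≈ 7.4162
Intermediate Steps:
j = -4 (j = -4 + 0 = -4)
v = 33 (v = 3 + 30 = 33)
C = -22 (C = 6*(-4) + 2 = -24 + 2 = -22)
V(w) = -22/w
q(z) = 22 (q(z) = -22/(-1) = -22*(-1) = 22)
√(q(-2) + v) = √(22 + 33) = √55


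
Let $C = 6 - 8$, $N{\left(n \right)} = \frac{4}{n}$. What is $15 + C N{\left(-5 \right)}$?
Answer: $\frac{83}{5} \approx 16.6$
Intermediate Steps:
$C = -2$ ($C = 6 - 8 = -2$)
$15 + C N{\left(-5 \right)} = 15 - 2 \frac{4}{-5} = 15 - 2 \cdot 4 \left(- \frac{1}{5}\right) = 15 - - \frac{8}{5} = 15 + \frac{8}{5} = \frac{83}{5}$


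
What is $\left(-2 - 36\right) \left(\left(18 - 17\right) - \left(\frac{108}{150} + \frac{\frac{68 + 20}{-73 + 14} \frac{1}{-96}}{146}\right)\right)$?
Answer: $- \frac{13742719}{1292100} \approx -10.636$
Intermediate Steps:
$\left(-2 - 36\right) \left(\left(18 - 17\right) - \left(\frac{108}{150} + \frac{\frac{68 + 20}{-73 + 14} \frac{1}{-96}}{146}\right)\right) = \left(-2 - 36\right) \left(1 - \left(108 \cdot \frac{1}{150} + \frac{88}{-59} \left(- \frac{1}{96}\right) \frac{1}{146}\right)\right) = - 38 \left(1 - \left(\frac{18}{25} + 88 \left(- \frac{1}{59}\right) \left(- \frac{1}{96}\right) \frac{1}{146}\right)\right) = - 38 \left(1 - \left(\frac{18}{25} + \left(- \frac{88}{59}\right) \left(- \frac{1}{96}\right) \frac{1}{146}\right)\right) = - 38 \left(1 - \left(\frac{18}{25} + \frac{11}{708} \cdot \frac{1}{146}\right)\right) = - 38 \left(1 - \left(\frac{18}{25} + \frac{11}{103368}\right)\right) = - 38 \left(1 - \frac{1860899}{2584200}\right) = \left(-38\right) \frac{723301}{2584200} = - \frac{13742719}{1292100}$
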